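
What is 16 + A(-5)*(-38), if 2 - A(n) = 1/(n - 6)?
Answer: -698/11 ≈ -63.455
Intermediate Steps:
A(n) = 2 - 1/(-6 + n) (A(n) = 2 - 1/(n - 6) = 2 - 1/(-6 + n))
16 + A(-5)*(-38) = 16 + ((-13 + 2*(-5))/(-6 - 5))*(-38) = 16 + ((-13 - 10)/(-11))*(-38) = 16 - 1/11*(-23)*(-38) = 16 + (23/11)*(-38) = 16 - 874/11 = -698/11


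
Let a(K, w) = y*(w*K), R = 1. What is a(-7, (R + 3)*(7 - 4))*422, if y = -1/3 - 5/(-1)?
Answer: -165424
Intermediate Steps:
y = 14/3 (y = -1*⅓ - 5*(-1) = -⅓ + 5 = 14/3 ≈ 4.6667)
a(K, w) = 14*K*w/3 (a(K, w) = 14*(w*K)/3 = 14*(K*w)/3 = 14*K*w/3)
a(-7, (R + 3)*(7 - 4))*422 = ((14/3)*(-7)*((1 + 3)*(7 - 4)))*422 = ((14/3)*(-7)*(4*3))*422 = ((14/3)*(-7)*12)*422 = -392*422 = -165424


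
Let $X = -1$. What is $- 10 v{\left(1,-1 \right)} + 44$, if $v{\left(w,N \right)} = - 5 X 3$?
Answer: $-106$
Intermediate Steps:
$v{\left(w,N \right)} = 15$ ($v{\left(w,N \right)} = \left(-5\right) \left(-1\right) 3 = 5 \cdot 3 = 15$)
$- 10 v{\left(1,-1 \right)} + 44 = \left(-10\right) 15 + 44 = -150 + 44 = -106$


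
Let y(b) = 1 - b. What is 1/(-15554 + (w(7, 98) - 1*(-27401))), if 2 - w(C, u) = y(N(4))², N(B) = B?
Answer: 1/11840 ≈ 8.4459e-5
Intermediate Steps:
w(C, u) = -7 (w(C, u) = 2 - (1 - 1*4)² = 2 - (1 - 4)² = 2 - 1*(-3)² = 2 - 1*9 = 2 - 9 = -7)
1/(-15554 + (w(7, 98) - 1*(-27401))) = 1/(-15554 + (-7 - 1*(-27401))) = 1/(-15554 + (-7 + 27401)) = 1/(-15554 + 27394) = 1/11840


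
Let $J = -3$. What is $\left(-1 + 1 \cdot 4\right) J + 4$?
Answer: $-5$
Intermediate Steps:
$\left(-1 + 1 \cdot 4\right) J + 4 = \left(-1 + 1 \cdot 4\right) \left(-3\right) + 4 = \left(-1 + 4\right) \left(-3\right) + 4 = 3 \left(-3\right) + 4 = -9 + 4 = -5$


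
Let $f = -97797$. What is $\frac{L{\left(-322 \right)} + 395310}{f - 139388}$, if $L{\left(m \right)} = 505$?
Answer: $- \frac{79163}{47437} \approx -1.6688$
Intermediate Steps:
$\frac{L{\left(-322 \right)} + 395310}{f - 139388} = \frac{505 + 395310}{-97797 - 139388} = \frac{395815}{-237185} = 395815 \left(- \frac{1}{237185}\right) = - \frac{79163}{47437}$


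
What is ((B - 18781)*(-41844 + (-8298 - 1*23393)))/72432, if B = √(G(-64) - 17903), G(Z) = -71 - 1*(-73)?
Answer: 1381060835/72432 - 73535*I*√221/8048 ≈ 19067.0 - 135.83*I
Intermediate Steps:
G(Z) = 2 (G(Z) = -71 + 73 = 2)
B = 9*I*√221 (B = √(2 - 17903) = √(-17901) = 9*I*√221 ≈ 133.79*I)
((B - 18781)*(-41844 + (-8298 - 1*23393)))/72432 = ((9*I*√221 - 18781)*(-41844 + (-8298 - 1*23393)))/72432 = ((-18781 + 9*I*√221)*(-41844 + (-8298 - 23393)))*(1/72432) = ((-18781 + 9*I*√221)*(-41844 - 31691))*(1/72432) = ((-18781 + 9*I*√221)*(-73535))*(1/72432) = (1381060835 - 661815*I*√221)*(1/72432) = 1381060835/72432 - 73535*I*√221/8048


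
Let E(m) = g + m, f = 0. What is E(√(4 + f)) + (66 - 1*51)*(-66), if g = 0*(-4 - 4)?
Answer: -988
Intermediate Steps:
g = 0 (g = 0*(-8) = 0)
E(m) = m (E(m) = 0 + m = m)
E(√(4 + f)) + (66 - 1*51)*(-66) = √(4 + 0) + (66 - 1*51)*(-66) = √4 + (66 - 51)*(-66) = 2 + 15*(-66) = 2 - 990 = -988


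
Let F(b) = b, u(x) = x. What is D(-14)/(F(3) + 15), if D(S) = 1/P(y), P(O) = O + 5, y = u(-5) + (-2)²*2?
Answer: 1/144 ≈ 0.0069444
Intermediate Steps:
y = 3 (y = -5 + (-2)²*2 = -5 + 4*2 = -5 + 8 = 3)
P(O) = 5 + O
D(S) = ⅛ (D(S) = 1/(5 + 3) = 1/8 = ⅛)
D(-14)/(F(3) + 15) = (⅛)/(3 + 15) = (⅛)/18 = (1/18)*(⅛) = 1/144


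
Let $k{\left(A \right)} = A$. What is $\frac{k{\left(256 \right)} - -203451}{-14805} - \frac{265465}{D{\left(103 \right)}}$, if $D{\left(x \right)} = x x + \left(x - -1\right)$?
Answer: $- \frac{291072496}{7552665} \approx -38.539$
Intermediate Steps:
$D{\left(x \right)} = 1 + x + x^{2}$ ($D{\left(x \right)} = x^{2} + \left(x + 1\right) = x^{2} + \left(1 + x\right) = 1 + x + x^{2}$)
$\frac{k{\left(256 \right)} - -203451}{-14805} - \frac{265465}{D{\left(103 \right)}} = \frac{256 - -203451}{-14805} - \frac{265465}{1 + 103 + 103^{2}} = \left(256 + 203451\right) \left(- \frac{1}{14805}\right) - \frac{265465}{1 + 103 + 10609} = 203707 \left(- \frac{1}{14805}\right) - \frac{265465}{10713} = - \frac{29101}{2115} - \frac{265465}{10713} = - \frac{291072496}{7552665}$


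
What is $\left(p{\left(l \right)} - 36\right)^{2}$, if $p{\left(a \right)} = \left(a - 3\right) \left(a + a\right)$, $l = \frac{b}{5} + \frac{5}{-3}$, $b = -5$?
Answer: $\frac{2704}{81} \approx 33.383$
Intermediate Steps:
$l = - \frac{8}{3}$ ($l = - \frac{5}{5} + \frac{5}{-3} = \left(-5\right) \frac{1}{5} + 5 \left(- \frac{1}{3}\right) = -1 - \frac{5}{3} = - \frac{8}{3} \approx -2.6667$)
$p{\left(a \right)} = 2 a \left(-3 + a\right)$ ($p{\left(a \right)} = \left(-3 + a\right) 2 a = 2 a \left(-3 + a\right)$)
$\left(p{\left(l \right)} - 36\right)^{2} = \left(2 \left(- \frac{8}{3}\right) \left(-3 - \frac{8}{3}\right) - 36\right)^{2} = \left(2 \left(- \frac{8}{3}\right) \left(- \frac{17}{3}\right) - 36\right)^{2} = \left(\frac{272}{9} - 36\right)^{2} = \left(- \frac{52}{9}\right)^{2} = \frac{2704}{81}$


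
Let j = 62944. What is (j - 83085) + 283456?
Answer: 263315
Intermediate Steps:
(j - 83085) + 283456 = (62944 - 83085) + 283456 = -20141 + 283456 = 263315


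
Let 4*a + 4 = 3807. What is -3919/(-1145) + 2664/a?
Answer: 27105077/4354435 ≈ 6.2247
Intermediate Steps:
a = 3803/4 (a = -1 + (¼)*3807 = -1 + 3807/4 = 3803/4 ≈ 950.75)
-3919/(-1145) + 2664/a = -3919/(-1145) + 2664/(3803/4) = -3919*(-1/1145) + 2664*(4/3803) = 3919/1145 + 10656/3803 = 27105077/4354435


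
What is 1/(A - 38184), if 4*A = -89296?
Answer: -1/60508 ≈ -1.6527e-5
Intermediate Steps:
A = -22324 (A = (¼)*(-89296) = -22324)
1/(A - 38184) = 1/(-22324 - 38184) = 1/(-60508) = -1/60508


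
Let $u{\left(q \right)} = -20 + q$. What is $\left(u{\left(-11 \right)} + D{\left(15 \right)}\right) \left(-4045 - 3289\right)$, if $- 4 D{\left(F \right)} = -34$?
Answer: $165015$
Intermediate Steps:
$D{\left(F \right)} = \frac{17}{2}$ ($D{\left(F \right)} = \left(- \frac{1}{4}\right) \left(-34\right) = \frac{17}{2}$)
$\left(u{\left(-11 \right)} + D{\left(15 \right)}\right) \left(-4045 - 3289\right) = \left(\left(-20 - 11\right) + \frac{17}{2}\right) \left(-4045 - 3289\right) = \left(-31 + \frac{17}{2}\right) \left(-7334\right) = \left(- \frac{45}{2}\right) \left(-7334\right) = 165015$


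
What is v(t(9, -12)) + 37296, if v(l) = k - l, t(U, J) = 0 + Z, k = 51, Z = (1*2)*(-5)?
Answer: 37357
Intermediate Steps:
Z = -10 (Z = 2*(-5) = -10)
t(U, J) = -10 (t(U, J) = 0 - 10 = -10)
v(l) = 51 - l
v(t(9, -12)) + 37296 = (51 - 1*(-10)) + 37296 = (51 + 10) + 37296 = 61 + 37296 = 37357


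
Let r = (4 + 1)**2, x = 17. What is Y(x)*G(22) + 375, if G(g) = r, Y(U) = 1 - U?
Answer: -25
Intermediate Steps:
r = 25 (r = 5**2 = 25)
G(g) = 25
Y(x)*G(22) + 375 = (1 - 1*17)*25 + 375 = (1 - 17)*25 + 375 = -16*25 + 375 = -400 + 375 = -25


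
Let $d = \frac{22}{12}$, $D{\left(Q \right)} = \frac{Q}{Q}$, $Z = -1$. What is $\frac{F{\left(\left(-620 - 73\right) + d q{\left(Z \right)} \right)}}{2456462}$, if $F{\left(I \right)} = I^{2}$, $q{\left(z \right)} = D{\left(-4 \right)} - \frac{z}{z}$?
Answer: $\frac{480249}{2456462} \approx 0.1955$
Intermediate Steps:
$D{\left(Q \right)} = 1$
$d = \frac{11}{6}$ ($d = 22 \cdot \frac{1}{12} = \frac{11}{6} \approx 1.8333$)
$q{\left(z \right)} = 0$ ($q{\left(z \right)} = 1 - \frac{z}{z} = 1 - 1 = 0$)
$\frac{F{\left(\left(-620 - 73\right) + d q{\left(Z \right)} \right)}}{2456462} = \frac{\left(\left(-620 - 73\right) + \frac{11}{6} \cdot 0\right)^{2}}{2456462} = \left(-693 + 0\right)^{2} \cdot \frac{1}{2456462} = \left(-693\right)^{2} \cdot \frac{1}{2456462} = 480249 \cdot \frac{1}{2456462} = \frac{480249}{2456462}$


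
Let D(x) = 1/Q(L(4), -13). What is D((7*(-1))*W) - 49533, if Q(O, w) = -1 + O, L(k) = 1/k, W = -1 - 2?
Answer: -148603/3 ≈ -49534.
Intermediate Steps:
W = -3
D(x) = -4/3 (D(x) = 1/(-1 + 1/4) = 1/(-1 + ¼) = 1/(-¾) = -4/3)
D((7*(-1))*W) - 49533 = -4/3 - 49533 = -148603/3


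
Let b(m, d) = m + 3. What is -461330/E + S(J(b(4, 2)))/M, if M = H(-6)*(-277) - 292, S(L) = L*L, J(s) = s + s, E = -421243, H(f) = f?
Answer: 357292864/288551455 ≈ 1.2382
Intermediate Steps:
b(m, d) = 3 + m
J(s) = 2*s
S(L) = L**2
M = 1370 (M = -6*(-277) - 292 = 1662 - 292 = 1370)
-461330/E + S(J(b(4, 2)))/M = -461330/(-421243) + (2*(3 + 4))**2/1370 = -461330*(-1/421243) + (2*7)**2*(1/1370) = 461330/421243 + 14**2*(1/1370) = 461330/421243 + 196*(1/1370) = 461330/421243 + 98/685 = 357292864/288551455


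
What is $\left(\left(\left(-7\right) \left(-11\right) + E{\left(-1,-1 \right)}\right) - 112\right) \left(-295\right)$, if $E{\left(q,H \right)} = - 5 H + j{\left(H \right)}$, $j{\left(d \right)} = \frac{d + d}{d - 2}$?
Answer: $\frac{25960}{3} \approx 8653.3$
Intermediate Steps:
$j{\left(d \right)} = \frac{2 d}{-2 + d}$
$E{\left(q,H \right)} = - 5 H + \frac{2 H}{-2 + H}$
$\left(\left(\left(-7\right) \left(-11\right) + E{\left(-1,-1 \right)}\right) - 112\right) \left(-295\right) = \left(\left(\left(-7\right) \left(-11\right) - \frac{12 - -5}{-2 - 1}\right) - 112\right) \left(-295\right) = \left(\left(77 - \frac{12 + 5}{-3}\right) - 112\right) \left(-295\right) = \left(\left(77 - \left(- \frac{1}{3}\right) 17\right) - 112\right) \left(-295\right) = \left(\left(77 + \frac{17}{3}\right) - 112\right) \left(-295\right) = \left(\frac{248}{3} - 112\right) \left(-295\right) = \left(- \frac{88}{3}\right) \left(-295\right) = \frac{25960}{3}$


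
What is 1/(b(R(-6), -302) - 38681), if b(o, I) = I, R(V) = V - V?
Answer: -1/38983 ≈ -2.5652e-5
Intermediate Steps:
R(V) = 0
1/(b(R(-6), -302) - 38681) = 1/(-302 - 38681) = 1/(-38983) = -1/38983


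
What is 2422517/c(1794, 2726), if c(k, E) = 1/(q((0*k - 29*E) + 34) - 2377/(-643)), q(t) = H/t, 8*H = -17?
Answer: 3640207890686767/406478880 ≈ 8.9555e+6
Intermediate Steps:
H = -17/8 (H = (⅛)*(-17) = -17/8 ≈ -2.1250)
q(t) = -17/(8*t)
c(k, E) = 1/(2377/643 - 17/(8*(34 - 29*E))) (c(k, E) = 1/(-17/(8*((0*k - 29*E) + 34)) - 2377/(-643)) = 1/(-17/(8*((0 - 29*E) + 34)) - 2377*(-1/643)) = 1/(-17/(8*(-29*E + 34)) + 2377/643) = 1/(-17/(8*(34 - 29*E)) + 2377/643) = 1/(2377/643 - 17/(8*(34 - 29*E))))
2422517/c(1794, 2726) = 2422517/((5144*(-34 + 29*2726)/(-635613 + 551464*2726))) = 2422517/((5144*(-34 + 79054)/(-635613 + 1503290864))) = 2422517/((5144*79020/1502655251)) = 2422517/((5144*(1/1502655251)*79020)) = 2422517/(406478880/1502655251) = 2422517*(1502655251/406478880) = 3640207890686767/406478880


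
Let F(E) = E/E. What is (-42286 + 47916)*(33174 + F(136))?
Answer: 186775250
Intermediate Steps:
F(E) = 1
(-42286 + 47916)*(33174 + F(136)) = (-42286 + 47916)*(33174 + 1) = 5630*33175 = 186775250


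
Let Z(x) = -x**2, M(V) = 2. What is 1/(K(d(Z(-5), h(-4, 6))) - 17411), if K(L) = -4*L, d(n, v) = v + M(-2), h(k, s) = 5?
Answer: -1/17439 ≈ -5.7343e-5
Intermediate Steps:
d(n, v) = 2 + v (d(n, v) = v + 2 = 2 + v)
1/(K(d(Z(-5), h(-4, 6))) - 17411) = 1/(-4*(2 + 5) - 17411) = 1/(-4*7 - 17411) = 1/(-28 - 17411) = 1/(-17439) = -1/17439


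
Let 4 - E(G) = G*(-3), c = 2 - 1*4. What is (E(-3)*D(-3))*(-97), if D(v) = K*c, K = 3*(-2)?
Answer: 5820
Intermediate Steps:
c = -2 (c = 2 - 4 = -2)
E(G) = 4 + 3*G (E(G) = 4 - G*(-3) = 4 - (-3)*G = 4 + 3*G)
K = -6
D(v) = 12 (D(v) = -6*(-2) = 12)
(E(-3)*D(-3))*(-97) = ((4 + 3*(-3))*12)*(-97) = ((4 - 9)*12)*(-97) = -5*12*(-97) = -60*(-97) = 5820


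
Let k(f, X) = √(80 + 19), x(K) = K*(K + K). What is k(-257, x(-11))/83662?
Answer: 3*√11/83662 ≈ 0.00011893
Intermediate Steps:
x(K) = 2*K² (x(K) = K*(2*K) = 2*K²)
k(f, X) = 3*√11 (k(f, X) = √99 = 3*√11)
k(-257, x(-11))/83662 = (3*√11)/83662 = (3*√11)*(1/83662) = 3*√11/83662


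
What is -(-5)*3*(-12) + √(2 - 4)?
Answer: -180 + I*√2 ≈ -180.0 + 1.4142*I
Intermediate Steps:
-(-5)*3*(-12) + √(2 - 4) = -1*(-15)*(-12) + √(-2) = 15*(-12) + I*√2 = -180 + I*√2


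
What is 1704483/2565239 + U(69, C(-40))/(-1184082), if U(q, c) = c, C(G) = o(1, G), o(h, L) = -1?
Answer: 2018250204845/3037453325598 ≈ 0.66445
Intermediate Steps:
C(G) = -1
1704483/2565239 + U(69, C(-40))/(-1184082) = 1704483/2565239 - 1/(-1184082) = 1704483*(1/2565239) - 1*(-1/1184082) = 1704483/2565239 + 1/1184082 = 2018250204845/3037453325598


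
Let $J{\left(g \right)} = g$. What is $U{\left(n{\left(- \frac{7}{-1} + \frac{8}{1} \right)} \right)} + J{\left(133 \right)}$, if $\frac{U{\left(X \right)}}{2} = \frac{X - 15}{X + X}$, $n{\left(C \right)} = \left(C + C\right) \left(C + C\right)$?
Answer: $\frac{8039}{60} \approx 133.98$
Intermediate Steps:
$n{\left(C \right)} = 4 C^{2}$ ($n{\left(C \right)} = 2 C 2 C = 4 C^{2}$)
$U{\left(X \right)} = \frac{-15 + X}{X}$ ($U{\left(X \right)} = 2 \frac{X - 15}{X + X} = 2 \frac{-15 + X}{2 X} = \frac{-15 + X}{X}$)
$U{\left(n{\left(- \frac{7}{-1} + \frac{8}{1} \right)} \right)} + J{\left(133 \right)} = \frac{-15 + 4 \left(- \frac{7}{-1} + \frac{8}{1}\right)^{2}}{4 \left(- \frac{7}{-1} + \frac{8}{1}\right)^{2}} + 133 = \frac{-15 + 4 \left(\left(-7\right) \left(-1\right) + 8 \cdot 1\right)^{2}}{4 \left(\left(-7\right) \left(-1\right) + 8 \cdot 1\right)^{2}} + 133 = \frac{-15 + 4 \left(7 + 8\right)^{2}}{4 \left(7 + 8\right)^{2}} + 133 = \frac{-15 + 4 \cdot 15^{2}}{4 \cdot 15^{2}} + 133 = \frac{-15 + 4 \cdot 225}{4 \cdot 225} + 133 = \frac{-15 + 900}{900} + 133 = \frac{1}{900} \cdot 885 + 133 = \frac{59}{60} + 133 = \frac{8039}{60}$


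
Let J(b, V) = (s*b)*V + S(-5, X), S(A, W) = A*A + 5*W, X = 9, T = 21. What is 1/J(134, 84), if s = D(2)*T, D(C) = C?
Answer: 1/472822 ≈ 2.1150e-6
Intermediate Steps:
s = 42 (s = 2*21 = 42)
S(A, W) = A² + 5*W
J(b, V) = 70 + 42*V*b (J(b, V) = (42*b)*V + ((-5)² + 5*9) = 42*V*b + (25 + 45) = 42*V*b + 70 = 70 + 42*V*b)
1/J(134, 84) = 1/(70 + 42*84*134) = 1/(70 + 472752) = 1/472822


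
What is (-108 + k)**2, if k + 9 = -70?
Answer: 34969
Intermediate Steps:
k = -79 (k = -9 - 70 = -79)
(-108 + k)**2 = (-108 - 79)**2 = (-187)**2 = 34969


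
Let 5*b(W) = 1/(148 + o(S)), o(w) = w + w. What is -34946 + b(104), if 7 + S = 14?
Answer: -28306259/810 ≈ -34946.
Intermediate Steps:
S = 7 (S = -7 + 14 = 7)
o(w) = 2*w
b(W) = 1/810 (b(W) = 1/(5*(148 + 2*7)) = 1/(5*(148 + 14)) = (⅕)/162 = (⅕)*(1/162) = 1/810)
-34946 + b(104) = -34946 + 1/810 = -28306259/810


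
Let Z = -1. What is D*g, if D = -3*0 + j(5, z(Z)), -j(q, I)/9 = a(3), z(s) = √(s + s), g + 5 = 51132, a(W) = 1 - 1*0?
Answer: -460143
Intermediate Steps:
a(W) = 1 (a(W) = 1 + 0 = 1)
g = 51127 (g = -5 + 51132 = 51127)
z(s) = √2*√s (z(s) = √(2*s) = √2*√s)
j(q, I) = -9 (j(q, I) = -9*1 = -9)
D = -9 (D = -3*0 - 9 = 0 - 9 = -9)
D*g = -9*51127 = -460143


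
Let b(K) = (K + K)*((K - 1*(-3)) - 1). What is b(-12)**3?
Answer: 13824000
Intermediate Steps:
b(K) = 2*K*(2 + K) (b(K) = (2*K)*((K + 3) - 1) = (2*K)*((3 + K) - 1) = (2*K)*(2 + K) = 2*K*(2 + K))
b(-12)**3 = (2*(-12)*(2 - 12))**3 = (2*(-12)*(-10))**3 = 240**3 = 13824000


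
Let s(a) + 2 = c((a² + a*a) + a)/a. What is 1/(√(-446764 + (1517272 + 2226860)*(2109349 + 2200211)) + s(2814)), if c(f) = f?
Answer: -5627/16135529392027 + 2*√4033890263789/16135529392027 ≈ 2.4860e-7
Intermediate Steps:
s(a) = -2 + (a + 2*a²)/a (s(a) = -2 + ((a² + a*a) + a)/a = -2 + ((a² + a²) + a)/a = -2 + (2*a² + a)/a = -2 + (a + 2*a²)/a)
1/(√(-446764 + (1517272 + 2226860)*(2109349 + 2200211)) + s(2814)) = 1/(√(-446764 + (1517272 + 2226860)*(2109349 + 2200211)) + (-1 + 2*2814)) = 1/(√(-446764 + 3744132*4309560) + (-1 + 5628)) = 1/(√(-446764 + 16135561501920) + 5627) = 1/(√16135561055156 + 5627) = 1/(2*√4033890263789 + 5627) = 1/(5627 + 2*√4033890263789)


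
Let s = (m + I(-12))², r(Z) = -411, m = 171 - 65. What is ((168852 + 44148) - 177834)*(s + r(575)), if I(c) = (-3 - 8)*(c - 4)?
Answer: 2782087758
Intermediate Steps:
I(c) = 44 - 11*c (I(c) = -11*(-4 + c) = 44 - 11*c)
m = 106
s = 79524 (s = (106 + (44 - 11*(-12)))² = (106 + (44 + 132))² = (106 + 176)² = 282² = 79524)
((168852 + 44148) - 177834)*(s + r(575)) = ((168852 + 44148) - 177834)*(79524 - 411) = (213000 - 177834)*79113 = 35166*79113 = 2782087758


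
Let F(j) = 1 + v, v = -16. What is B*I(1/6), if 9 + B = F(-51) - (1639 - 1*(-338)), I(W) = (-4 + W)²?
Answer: -352843/12 ≈ -29404.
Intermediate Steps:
F(j) = -15 (F(j) = 1 - 16 = -15)
B = -2001 (B = -9 + (-15 - (1639 - 1*(-338))) = -9 + (-15 - (1639 + 338)) = -9 + (-15 - 1*1977) = -9 + (-15 - 1977) = -9 - 1992 = -2001)
B*I(1/6) = -2001*(-4 + 1/6)² = -2001*(-4 + ⅙)² = -2001*(-23/6)² = -2001*529/36 = -352843/12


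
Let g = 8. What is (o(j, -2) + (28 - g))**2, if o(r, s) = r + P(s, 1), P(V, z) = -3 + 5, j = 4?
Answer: 676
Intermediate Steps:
P(V, z) = 2
o(r, s) = 2 + r (o(r, s) = r + 2 = 2 + r)
(o(j, -2) + (28 - g))**2 = ((2 + 4) + (28 - 1*8))**2 = (6 + (28 - 8))**2 = (6 + 20)**2 = 26**2 = 676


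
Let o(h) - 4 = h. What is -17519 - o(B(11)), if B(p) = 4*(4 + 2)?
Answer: -17547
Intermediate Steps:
B(p) = 24 (B(p) = 4*6 = 24)
o(h) = 4 + h
-17519 - o(B(11)) = -17519 - (4 + 24) = -17519 - 1*28 = -17519 - 28 = -17547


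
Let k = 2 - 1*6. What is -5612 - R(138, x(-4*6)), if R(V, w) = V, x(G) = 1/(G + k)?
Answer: -5750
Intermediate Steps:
k = -4 (k = 2 - 6 = -4)
x(G) = 1/(-4 + G) (x(G) = 1/(G - 4) = 1/(-4 + G))
-5612 - R(138, x(-4*6)) = -5612 - 1*138 = -5612 - 138 = -5750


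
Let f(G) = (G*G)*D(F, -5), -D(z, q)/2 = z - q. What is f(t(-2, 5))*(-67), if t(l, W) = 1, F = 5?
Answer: 1340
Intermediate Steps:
D(z, q) = -2*z + 2*q (D(z, q) = -2*(z - q) = -2*z + 2*q)
f(G) = -20*G² (f(G) = (G*G)*(-2*5 + 2*(-5)) = G²*(-10 - 10) = G²*(-20) = -20*G²)
f(t(-2, 5))*(-67) = -20*1²*(-67) = -20*1*(-67) = -20*(-67) = 1340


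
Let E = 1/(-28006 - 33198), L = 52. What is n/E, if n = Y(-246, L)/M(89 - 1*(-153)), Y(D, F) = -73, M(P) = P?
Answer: 203086/11 ≈ 18462.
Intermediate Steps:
n = -73/242 (n = -73/(89 - 1*(-153)) = -73/(89 + 153) = -73/242 ≈ -0.30165)
E = -1/61204 (E = 1/(-61204) = -1/61204 ≈ -1.6339e-5)
n/E = -73/(242*(-1/61204)) = -73/242*(-61204) = 203086/11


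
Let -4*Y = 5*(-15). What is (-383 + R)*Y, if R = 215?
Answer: -3150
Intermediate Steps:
Y = 75/4 (Y = -5*(-15)/4 = -¼*(-75) = 75/4 ≈ 18.750)
(-383 + R)*Y = (-383 + 215)*(75/4) = -168*75/4 = -3150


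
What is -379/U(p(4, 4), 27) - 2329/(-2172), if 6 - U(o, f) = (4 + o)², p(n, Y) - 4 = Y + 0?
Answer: 190765/49956 ≈ 3.8187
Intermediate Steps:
p(n, Y) = 4 + Y (p(n, Y) = 4 + (Y + 0) = 4 + Y)
U(o, f) = 6 - (4 + o)²
-379/U(p(4, 4), 27) - 2329/(-2172) = -379/(6 - (4 + (4 + 4))²) - 2329/(-2172) = -379/(6 - (4 + 8)²) - 2329*(-1/2172) = -379/(6 - 1*12²) + 2329/2172 = -379/(6 - 1*144) + 2329/2172 = -379/(6 - 144) + 2329/2172 = -379/(-138) + 2329/2172 = -379*(-1/138) + 2329/2172 = 379/138 + 2329/2172 = 190765/49956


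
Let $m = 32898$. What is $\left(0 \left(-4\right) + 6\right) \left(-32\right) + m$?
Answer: $32706$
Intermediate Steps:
$\left(0 \left(-4\right) + 6\right) \left(-32\right) + m = \left(0 \left(-4\right) + 6\right) \left(-32\right) + 32898 = \left(0 + 6\right) \left(-32\right) + 32898 = 6 \left(-32\right) + 32898 = -192 + 32898 = 32706$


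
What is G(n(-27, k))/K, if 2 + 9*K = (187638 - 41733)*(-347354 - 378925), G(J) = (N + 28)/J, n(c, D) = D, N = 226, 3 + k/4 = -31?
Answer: 1143/7205806149796 ≈ 1.5862e-10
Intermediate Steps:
k = -136 (k = -12 + 4*(-31) = -12 - 124 = -136)
G(J) = 254/J (G(J) = (226 + 28)/J = 254/J)
K = -105967737497/9 (K = -2/9 + ((187638 - 41733)*(-347354 - 378925))/9 = -2/9 + (145905*(-726279))/9 = -2/9 + (⅑)*(-105967737495) = -2/9 - 11774193055 = -105967737497/9 ≈ -1.1774e+10)
G(n(-27, k))/K = (254/(-136))/(-105967737497/9) = (254*(-1/136))*(-9/105967737497) = -127/68*(-9/105967737497) = 1143/7205806149796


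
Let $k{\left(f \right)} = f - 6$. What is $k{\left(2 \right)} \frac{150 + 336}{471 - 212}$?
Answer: $- \frac{1944}{259} \approx -7.5058$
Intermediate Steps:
$k{\left(f \right)} = -6 + f$ ($k{\left(f \right)} = f - 6 = -6 + f$)
$k{\left(2 \right)} \frac{150 + 336}{471 - 212} = \left(-6 + 2\right) \frac{150 + 336}{471 - 212} = - 4 \cdot \frac{486}{259} = - 4 \cdot 486 \cdot \frac{1}{259} = \left(-4\right) \frac{486}{259} = - \frac{1944}{259}$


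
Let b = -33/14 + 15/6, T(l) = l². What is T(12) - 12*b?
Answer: 996/7 ≈ 142.29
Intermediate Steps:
b = ⅐ (b = -33*1/14 + 15*(⅙) = -33/14 + 5/2 = ⅐ ≈ 0.14286)
T(12) - 12*b = 12² - 12*⅐ = 144 - 12/7 = 996/7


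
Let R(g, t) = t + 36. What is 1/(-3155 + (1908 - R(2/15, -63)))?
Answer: -1/1220 ≈ -0.00081967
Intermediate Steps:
R(g, t) = 36 + t
1/(-3155 + (1908 - R(2/15, -63))) = 1/(-3155 + (1908 - (36 - 63))) = 1/(-3155 + (1908 - 1*(-27))) = 1/(-3155 + (1908 + 27)) = 1/(-3155 + 1935) = 1/(-1220) = -1/1220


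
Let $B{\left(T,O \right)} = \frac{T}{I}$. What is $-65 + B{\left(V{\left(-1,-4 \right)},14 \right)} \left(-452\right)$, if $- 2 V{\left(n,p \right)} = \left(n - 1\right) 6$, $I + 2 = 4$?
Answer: $-1421$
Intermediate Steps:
$I = 2$ ($I = -2 + 4 = 2$)
$V{\left(n,p \right)} = 3 - 3 n$ ($V{\left(n,p \right)} = - \frac{\left(n - 1\right) 6}{2} = - \frac{\left(-1 + n\right) 6}{2} = - \frac{-6 + 6 n}{2} = 3 - 3 n$)
$B{\left(T,O \right)} = \frac{T}{2}$
$-65 + B{\left(V{\left(-1,-4 \right)},14 \right)} \left(-452\right) = -65 + \frac{3 - -3}{2} \left(-452\right) = -65 + \frac{3 + 3}{2} \left(-452\right) = -65 + \frac{1}{2} \cdot 6 \left(-452\right) = -65 + 3 \left(-452\right) = -65 - 1356 = -1421$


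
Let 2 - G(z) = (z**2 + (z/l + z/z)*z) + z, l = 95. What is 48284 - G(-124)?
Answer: 6039326/95 ≈ 63572.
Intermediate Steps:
G(z) = 2 - z - z**2 - z*(1 + z/95) (G(z) = 2 - ((z**2 + (z/95 + z/z)*z) + z) = 2 - ((z**2 + (z*(1/95) + 1)*z) + z) = 2 - ((z**2 + (z/95 + 1)*z) + z) = 2 - ((z**2 + (1 + z/95)*z) + z) = 2 - ((z**2 + z*(1 + z/95)) + z) = 2 - (z + z**2 + z*(1 + z/95)) = 2 + (-z - z**2 - z*(1 + z/95)) = 2 - z - z**2 - z*(1 + z/95))
48284 - G(-124) = 48284 - (2 - 2*(-124) - 96/95*(-124)**2) = 48284 - (2 + 248 - 96/95*15376) = 48284 - (2 + 248 - 1476096/95) = 48284 - 1*(-1452346/95) = 48284 + 1452346/95 = 6039326/95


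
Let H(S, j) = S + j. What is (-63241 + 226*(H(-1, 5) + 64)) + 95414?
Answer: 47541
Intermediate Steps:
(-63241 + 226*(H(-1, 5) + 64)) + 95414 = (-63241 + 226*((-1 + 5) + 64)) + 95414 = (-63241 + 226*(4 + 64)) + 95414 = (-63241 + 226*68) + 95414 = (-63241 + 15368) + 95414 = -47873 + 95414 = 47541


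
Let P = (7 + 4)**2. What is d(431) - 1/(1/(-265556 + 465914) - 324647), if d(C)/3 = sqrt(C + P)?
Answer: 200358/65045623625 + 6*sqrt(138) ≈ 70.484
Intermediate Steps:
P = 121 (P = 11**2 = 121)
d(C) = 3*sqrt(121 + C) (d(C) = 3*sqrt(C + 121) = 3*sqrt(121 + C))
d(431) - 1/(1/(-265556 + 465914) - 324647) = 3*sqrt(121 + 431) - 1/(1/(-265556 + 465914) - 324647) = 3*sqrt(552) - 1/(1/200358 - 324647) = 3*(2*sqrt(138)) - 1/(1/200358 - 324647) = 6*sqrt(138) - 1/(-65045623625/200358) = 6*sqrt(138) - 1*(-200358/65045623625) = 6*sqrt(138) + 200358/65045623625 = 200358/65045623625 + 6*sqrt(138)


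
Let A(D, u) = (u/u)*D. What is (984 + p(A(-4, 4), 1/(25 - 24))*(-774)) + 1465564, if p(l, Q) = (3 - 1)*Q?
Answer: 1465000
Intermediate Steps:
A(D, u) = D (A(D, u) = 1*D = D)
p(l, Q) = 2*Q
(984 + p(A(-4, 4), 1/(25 - 24))*(-774)) + 1465564 = (984 + (2/(25 - 24))*(-774)) + 1465564 = (984 + (2/1)*(-774)) + 1465564 = (984 + (2*1)*(-774)) + 1465564 = (984 + 2*(-774)) + 1465564 = (984 - 1548) + 1465564 = -564 + 1465564 = 1465000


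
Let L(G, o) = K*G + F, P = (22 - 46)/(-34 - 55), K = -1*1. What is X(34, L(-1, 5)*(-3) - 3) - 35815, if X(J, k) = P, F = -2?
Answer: -3187511/89 ≈ -35815.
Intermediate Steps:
K = -1
P = 24/89 (P = -24/(-89) = -24*(-1/89) = 24/89 ≈ 0.26966)
L(G, o) = -2 - G (L(G, o) = -G - 2 = -2 - G)
X(J, k) = 24/89
X(34, L(-1, 5)*(-3) - 3) - 35815 = 24/89 - 35815 = -3187511/89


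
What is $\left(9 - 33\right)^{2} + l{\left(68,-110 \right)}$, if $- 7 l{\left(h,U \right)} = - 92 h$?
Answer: $\frac{10288}{7} \approx 1469.7$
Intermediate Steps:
$l{\left(h,U \right)} = \frac{92 h}{7}$ ($l{\left(h,U \right)} = - \frac{\left(-92\right) h}{7} = \frac{92 h}{7}$)
$\left(9 - 33\right)^{2} + l{\left(68,-110 \right)} = \left(9 - 33\right)^{2} + \frac{92}{7} \cdot 68 = \left(-24\right)^{2} + \frac{6256}{7} = 576 + \frac{6256}{7} = \frac{10288}{7}$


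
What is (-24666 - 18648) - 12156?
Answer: -55470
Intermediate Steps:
(-24666 - 18648) - 12156 = -43314 - 12156 = -55470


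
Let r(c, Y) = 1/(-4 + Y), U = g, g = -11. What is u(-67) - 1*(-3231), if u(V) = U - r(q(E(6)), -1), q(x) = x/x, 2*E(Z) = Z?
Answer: 16101/5 ≈ 3220.2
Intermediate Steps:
E(Z) = Z/2
U = -11
q(x) = 1
u(V) = -54/5 (u(V) = -11 - 1/(-4 - 1) = -11 - 1/(-5) = -11 - 1*(-1/5) = -11 + 1/5 = -54/5)
u(-67) - 1*(-3231) = -54/5 - 1*(-3231) = -54/5 + 3231 = 16101/5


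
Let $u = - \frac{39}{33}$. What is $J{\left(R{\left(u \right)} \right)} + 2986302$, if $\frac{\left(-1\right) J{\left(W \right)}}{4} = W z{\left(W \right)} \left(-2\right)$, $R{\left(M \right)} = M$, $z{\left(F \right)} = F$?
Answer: $\frac{361343894}{121} \approx 2.9863 \cdot 10^{6}$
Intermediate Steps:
$u = - \frac{13}{11}$ ($u = \left(-39\right) \frac{1}{33} = - \frac{13}{11} \approx -1.1818$)
$J{\left(W \right)} = 8 W^{2}$ ($J{\left(W \right)} = - 4 W W \left(-2\right) = - 4 W^{2} \left(-2\right) = - 4 \left(- 2 W^{2}\right) = 8 W^{2}$)
$J{\left(R{\left(u \right)} \right)} + 2986302 = 8 \left(- \frac{13}{11}\right)^{2} + 2986302 = 8 \cdot \frac{169}{121} + 2986302 = \frac{1352}{121} + 2986302 = \frac{361343894}{121}$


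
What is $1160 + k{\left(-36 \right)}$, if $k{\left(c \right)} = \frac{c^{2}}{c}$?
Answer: $1124$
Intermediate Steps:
$k{\left(c \right)} = c$
$1160 + k{\left(-36 \right)} = 1160 - 36 = 1124$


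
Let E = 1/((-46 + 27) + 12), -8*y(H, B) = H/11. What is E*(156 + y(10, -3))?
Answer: -6859/308 ≈ -22.269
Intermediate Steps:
y(H, B) = -H/88 (y(H, B) = -H/(8*11) = -H/88)
E = -⅐ (E = 1/(-19 + 12) = 1/(-7) = -⅐ ≈ -0.14286)
E*(156 + y(10, -3)) = -(156 - 1/88*10)/7 = -(156 - 5/44)/7 = -⅐*6859/44 = -6859/308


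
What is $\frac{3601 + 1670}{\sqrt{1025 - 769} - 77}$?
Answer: $- \frac{5271}{61} \approx -86.41$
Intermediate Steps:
$\frac{3601 + 1670}{\sqrt{1025 - 769} - 77} = \frac{5271}{\sqrt{256} - 77} = \frac{5271}{16 - 77} = \frac{5271}{-61} = 5271 \left(- \frac{1}{61}\right) = - \frac{5271}{61}$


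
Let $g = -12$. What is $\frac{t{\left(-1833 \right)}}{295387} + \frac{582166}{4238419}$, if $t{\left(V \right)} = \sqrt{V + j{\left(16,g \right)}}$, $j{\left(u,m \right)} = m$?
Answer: $\frac{582166}{4238419} + \frac{3 i \sqrt{205}}{295387} \approx 0.13735 + 0.00014541 i$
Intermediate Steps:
$t{\left(V \right)} = \sqrt{-12 + V}$ ($t{\left(V \right)} = \sqrt{V - 12} = \sqrt{-12 + V}$)
$\frac{t{\left(-1833 \right)}}{295387} + \frac{582166}{4238419} = \frac{\sqrt{-12 - 1833}}{295387} + \frac{582166}{4238419} = \sqrt{-1845} \cdot \frac{1}{295387} + 582166 \cdot \frac{1}{4238419} = 3 i \sqrt{205} \cdot \frac{1}{295387} + \frac{582166}{4238419} = \frac{3 i \sqrt{205}}{295387} + \frac{582166}{4238419} = \frac{582166}{4238419} + \frac{3 i \sqrt{205}}{295387}$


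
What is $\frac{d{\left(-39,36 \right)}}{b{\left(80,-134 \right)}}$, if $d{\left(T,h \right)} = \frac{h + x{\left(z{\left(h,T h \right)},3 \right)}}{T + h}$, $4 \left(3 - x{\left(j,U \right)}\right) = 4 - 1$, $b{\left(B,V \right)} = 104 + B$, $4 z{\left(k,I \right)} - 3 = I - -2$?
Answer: $- \frac{51}{736} \approx -0.069293$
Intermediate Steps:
$z{\left(k,I \right)} = \frac{5}{4} + \frac{I}{4}$ ($z{\left(k,I \right)} = \frac{3}{4} + \frac{I - -2}{4} = \frac{3}{4} + \frac{I + 2}{4} = \frac{3}{4} + \frac{2 + I}{4} = \frac{3}{4} + \left(\frac{1}{2} + \frac{I}{4}\right) = \frac{5}{4} + \frac{I}{4}$)
$x{\left(j,U \right)} = \frac{9}{4}$ ($x{\left(j,U \right)} = 3 - \frac{4 - 1}{4} = 3 - \frac{3}{4} = \frac{9}{4}$)
$d{\left(T,h \right)} = \frac{\frac{9}{4} + h}{T + h}$ ($d{\left(T,h \right)} = \frac{h + \frac{9}{4}}{T + h} = \frac{\frac{9}{4} + h}{T + h}$)
$\frac{d{\left(-39,36 \right)}}{b{\left(80,-134 \right)}} = \frac{\frac{1}{-39 + 36} \left(\frac{9}{4} + 36\right)}{104 + 80} = \frac{\frac{1}{-3} \cdot \frac{153}{4}}{184} = \left(- \frac{1}{3}\right) \frac{153}{4} \cdot \frac{1}{184} = \left(- \frac{51}{4}\right) \frac{1}{184} = - \frac{51}{736}$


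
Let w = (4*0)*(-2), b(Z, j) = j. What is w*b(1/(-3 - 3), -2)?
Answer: 0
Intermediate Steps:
w = 0 (w = 0*(-2) = 0)
w*b(1/(-3 - 3), -2) = 0*(-2) = 0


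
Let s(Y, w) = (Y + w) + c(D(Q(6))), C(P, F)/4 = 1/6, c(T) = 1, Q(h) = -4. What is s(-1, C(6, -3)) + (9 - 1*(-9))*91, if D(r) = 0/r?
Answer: 4916/3 ≈ 1638.7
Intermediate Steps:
D(r) = 0
C(P, F) = ⅔ (C(P, F) = 4/6 = 4*(⅙) = ⅔)
s(Y, w) = 1 + Y + w (s(Y, w) = (Y + w) + 1 = 1 + Y + w)
s(-1, C(6, -3)) + (9 - 1*(-9))*91 = (1 - 1 + ⅔) + (9 - 1*(-9))*91 = ⅔ + (9 + 9)*91 = ⅔ + 18*91 = ⅔ + 1638 = 4916/3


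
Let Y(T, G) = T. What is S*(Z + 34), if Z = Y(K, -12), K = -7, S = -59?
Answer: -1593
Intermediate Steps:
Z = -7
S*(Z + 34) = -59*(-7 + 34) = -59*27 = -1593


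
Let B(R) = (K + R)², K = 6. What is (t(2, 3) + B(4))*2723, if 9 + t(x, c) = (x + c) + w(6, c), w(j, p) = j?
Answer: 277746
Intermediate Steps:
B(R) = (6 + R)²
t(x, c) = -3 + c + x (t(x, c) = -9 + ((x + c) + 6) = -9 + ((c + x) + 6) = -9 + (6 + c + x) = -3 + c + x)
(t(2, 3) + B(4))*2723 = ((-3 + 3 + 2) + (6 + 4)²)*2723 = (2 + 10²)*2723 = (2 + 100)*2723 = 102*2723 = 277746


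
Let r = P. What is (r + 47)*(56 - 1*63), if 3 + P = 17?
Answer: -427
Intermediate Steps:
P = 14 (P = -3 + 17 = 14)
r = 14
(r + 47)*(56 - 1*63) = (14 + 47)*(56 - 1*63) = 61*(56 - 63) = 61*(-7) = -427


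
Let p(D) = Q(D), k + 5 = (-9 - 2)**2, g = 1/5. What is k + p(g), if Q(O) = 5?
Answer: 121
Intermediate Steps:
g = 1/5 ≈ 0.20000
k = 116 (k = -5 + (-9 - 2)**2 = -5 + (-11)**2 = -5 + 121 = 116)
p(D) = 5
k + p(g) = 116 + 5 = 121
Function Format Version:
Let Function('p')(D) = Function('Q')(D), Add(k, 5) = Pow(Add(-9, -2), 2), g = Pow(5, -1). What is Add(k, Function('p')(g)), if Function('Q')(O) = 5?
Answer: 121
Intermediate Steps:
g = Rational(1, 5) ≈ 0.20000
k = 116 (k = Add(-5, Pow(Add(-9, -2), 2)) = Add(-5, Pow(-11, 2)) = Add(-5, 121) = 116)
Function('p')(D) = 5
Add(k, Function('p')(g)) = Add(116, 5) = 121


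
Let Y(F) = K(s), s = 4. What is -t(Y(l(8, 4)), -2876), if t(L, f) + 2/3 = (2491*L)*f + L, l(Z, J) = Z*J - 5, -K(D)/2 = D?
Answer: -171938758/3 ≈ -5.7313e+7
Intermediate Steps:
K(D) = -2*D
l(Z, J) = -5 + J*Z (l(Z, J) = J*Z - 5 = -5 + J*Z)
Y(F) = -8 (Y(F) = -2*4 = -8)
t(L, f) = -⅔ + L + 2491*L*f (t(L, f) = -⅔ + ((2491*L)*f + L) = -⅔ + (2491*L*f + L) = -⅔ + (L + 2491*L*f) = -⅔ + L + 2491*L*f)
-t(Y(l(8, 4)), -2876) = -(-⅔ - 8 + 2491*(-8)*(-2876)) = -(-⅔ - 8 + 57312928) = -1*171938758/3 = -171938758/3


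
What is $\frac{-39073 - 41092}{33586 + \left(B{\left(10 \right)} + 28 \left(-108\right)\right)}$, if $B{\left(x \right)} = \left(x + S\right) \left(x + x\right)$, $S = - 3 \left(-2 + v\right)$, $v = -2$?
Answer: $- \frac{80165}{31002} \approx -2.5858$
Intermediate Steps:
$S = 12$ ($S = - 3 \left(-2 - 2\right) = \left(-3\right) \left(-4\right) = 12$)
$B{\left(x \right)} = 2 x \left(12 + x\right)$ ($B{\left(x \right)} = \left(x + 12\right) \left(x + x\right) = \left(12 + x\right) 2 x = 2 x \left(12 + x\right)$)
$\frac{-39073 - 41092}{33586 + \left(B{\left(10 \right)} + 28 \left(-108\right)\right)} = \frac{-39073 - 41092}{33586 + \left(2 \cdot 10 \left(12 + 10\right) + 28 \left(-108\right)\right)} = - \frac{80165}{33586 - \left(3024 - 440\right)} = - \frac{80165}{33586 + \left(440 - 3024\right)} = - \frac{80165}{33586 - 2584} = - \frac{80165}{31002}$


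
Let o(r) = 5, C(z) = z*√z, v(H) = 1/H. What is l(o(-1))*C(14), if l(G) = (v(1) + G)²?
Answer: 504*√14 ≈ 1885.8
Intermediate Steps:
C(z) = z^(3/2)
l(G) = (1 + G)² (l(G) = (1/1 + G)² = (1 + G)²)
l(o(-1))*C(14) = (1 + 5)²*14^(3/2) = 6²*(14*√14) = 36*(14*√14) = 504*√14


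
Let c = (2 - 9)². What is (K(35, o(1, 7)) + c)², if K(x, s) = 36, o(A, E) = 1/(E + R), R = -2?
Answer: 7225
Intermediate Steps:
o(A, E) = 1/(-2 + E) (o(A, E) = 1/(E - 2) = 1/(-2 + E))
c = 49 (c = (-7)² = 49)
(K(35, o(1, 7)) + c)² = (36 + 49)² = 85² = 7225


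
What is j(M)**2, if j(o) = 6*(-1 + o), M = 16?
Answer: 8100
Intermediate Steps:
j(o) = -6 + 6*o
j(M)**2 = (-6 + 6*16)**2 = (-6 + 96)**2 = 90**2 = 8100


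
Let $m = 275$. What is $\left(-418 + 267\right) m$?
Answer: $-41525$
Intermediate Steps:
$\left(-418 + 267\right) m = \left(-418 + 267\right) 275 = \left(-151\right) 275 = -41525$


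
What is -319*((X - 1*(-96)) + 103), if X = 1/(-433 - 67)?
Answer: -31740181/500 ≈ -63480.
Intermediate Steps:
X = -1/500 (X = 1/(-500) = -1/500 ≈ -0.0020000)
-319*((X - 1*(-96)) + 103) = -319*((-1/500 - 1*(-96)) + 103) = -319*((-1/500 + 96) + 103) = -319*(47999/500 + 103) = -319*99499/500 = -31740181/500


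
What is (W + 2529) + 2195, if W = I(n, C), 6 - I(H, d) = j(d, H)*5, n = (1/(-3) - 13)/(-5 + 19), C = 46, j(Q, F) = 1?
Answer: 4725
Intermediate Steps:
n = -20/21 (n = (-1/3 - 13)/14 = -40/3*1/14 = -20/21 ≈ -0.95238)
I(H, d) = 1 (I(H, d) = 6 - 5 = 1)
W = 1
(W + 2529) + 2195 = (1 + 2529) + 2195 = 2530 + 2195 = 4725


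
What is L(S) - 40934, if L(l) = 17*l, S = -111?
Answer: -42821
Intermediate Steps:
L(S) - 40934 = 17*(-111) - 40934 = -1887 - 40934 = -42821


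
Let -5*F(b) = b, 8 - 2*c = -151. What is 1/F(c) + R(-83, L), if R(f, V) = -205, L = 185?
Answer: -32605/159 ≈ -205.06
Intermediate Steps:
c = 159/2 (c = 4 - ½*(-151) = 4 + 151/2 = 159/2 ≈ 79.500)
F(b) = -b/5
1/F(c) + R(-83, L) = 1/(-⅕*159/2) - 205 = 1/(-159/10) - 205 = -10/159 - 205 = -32605/159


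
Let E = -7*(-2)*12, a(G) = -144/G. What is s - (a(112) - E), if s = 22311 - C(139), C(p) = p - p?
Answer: 157362/7 ≈ 22480.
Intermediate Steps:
E = 168 (E = 14*12 = 168)
C(p) = 0
s = 22311 (s = 22311 - 1*0 = 22311 + 0 = 22311)
s - (a(112) - E) = 22311 - (-144/112 - 1*168) = 22311 - (-144*1/112 - 168) = 22311 - (-9/7 - 168) = 22311 - 1*(-1185/7) = 22311 + 1185/7 = 157362/7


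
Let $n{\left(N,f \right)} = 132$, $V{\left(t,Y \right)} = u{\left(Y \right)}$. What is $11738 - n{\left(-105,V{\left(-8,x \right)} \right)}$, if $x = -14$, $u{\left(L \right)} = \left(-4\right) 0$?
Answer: $11606$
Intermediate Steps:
$u{\left(L \right)} = 0$
$V{\left(t,Y \right)} = 0$
$11738 - n{\left(-105,V{\left(-8,x \right)} \right)} = 11738 - 132 = 11606$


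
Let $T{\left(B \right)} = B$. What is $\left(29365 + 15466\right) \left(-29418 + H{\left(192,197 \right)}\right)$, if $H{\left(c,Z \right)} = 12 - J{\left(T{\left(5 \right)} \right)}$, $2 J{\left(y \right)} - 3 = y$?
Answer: $-1318479710$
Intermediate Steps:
$J{\left(y \right)} = \frac{3}{2} + \frac{y}{2}$
$H{\left(c,Z \right)} = 8$ ($H{\left(c,Z \right)} = 12 - \left(\frac{3}{2} + \frac{1}{2} \cdot 5\right) = 12 - \left(\frac{3}{2} + \frac{5}{2}\right) = 12 - 4 = 8$)
$\left(29365 + 15466\right) \left(-29418 + H{\left(192,197 \right)}\right) = \left(29365 + 15466\right) \left(-29418 + 8\right) = 44831 \left(-29410\right) = -1318479710$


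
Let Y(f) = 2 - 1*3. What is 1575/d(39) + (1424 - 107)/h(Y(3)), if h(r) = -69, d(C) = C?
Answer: 6368/299 ≈ 21.298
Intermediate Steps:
Y(f) = -1 (Y(f) = 2 - 3 = -1)
1575/d(39) + (1424 - 107)/h(Y(3)) = 1575/39 + (1424 - 107)/(-69) = 1575*(1/39) + 1317*(-1/69) = 525/13 - 439/23 = 6368/299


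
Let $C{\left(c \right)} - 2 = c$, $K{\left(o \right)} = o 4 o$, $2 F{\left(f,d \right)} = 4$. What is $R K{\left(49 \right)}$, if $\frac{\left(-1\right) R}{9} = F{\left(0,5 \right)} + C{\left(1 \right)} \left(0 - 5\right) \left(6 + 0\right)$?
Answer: $7606368$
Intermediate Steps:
$F{\left(f,d \right)} = 2$ ($F{\left(f,d \right)} = \frac{1}{2} \cdot 4 = 2$)
$K{\left(o \right)} = 4 o^{2}$ ($K{\left(o \right)} = 4 o o = 4 o^{2}$)
$C{\left(c \right)} = 2 + c$
$R = 792$ ($R = - 9 \left(2 + \left(2 + 1\right) \left(0 - 5\right) \left(6 + 0\right)\right) = - 9 \left(2 + 3 \left(0 - 5\right) 6\right) = - 9 \left(2 + 3 \left(\left(-5\right) 6\right)\right) = - 9 \left(2 + 3 \left(-30\right)\right) = - 9 \left(2 - 90\right) = \left(-9\right) \left(-88\right) = 792$)
$R K{\left(49 \right)} = 792 \cdot 4 \cdot 49^{2} = 792 \cdot 4 \cdot 2401 = 792 \cdot 9604 = 7606368$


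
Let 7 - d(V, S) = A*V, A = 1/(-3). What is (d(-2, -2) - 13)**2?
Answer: 400/9 ≈ 44.444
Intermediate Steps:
A = -1/3 ≈ -0.33333
d(V, S) = 7 + V/3 (d(V, S) = 7 - (-1)*V/3 = 7 + V/3)
(d(-2, -2) - 13)**2 = ((7 + (1/3)*(-2)) - 13)**2 = ((7 - 2/3) - 13)**2 = (19/3 - 13)**2 = (-20/3)**2 = 400/9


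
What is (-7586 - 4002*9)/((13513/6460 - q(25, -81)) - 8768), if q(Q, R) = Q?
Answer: 281681840/56789267 ≈ 4.9601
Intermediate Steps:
(-7586 - 4002*9)/((13513/6460 - q(25, -81)) - 8768) = (-7586 - 4002*9)/((13513/6460 - 1*25) - 8768) = (-7586 - 36018)/((13513*(1/6460) - 25) - 8768) = -43604/((13513/6460 - 25) - 8768) = -43604/(-147987/6460 - 8768) = -43604/(-56789267/6460) = -43604*(-6460/56789267) = 281681840/56789267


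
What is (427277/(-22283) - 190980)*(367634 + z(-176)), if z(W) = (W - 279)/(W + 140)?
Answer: -56329805589653143/802188 ≈ -7.0220e+10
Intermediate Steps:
z(W) = (-279 + W)/(140 + W)
(427277/(-22283) - 190980)*(367634 + z(-176)) = (427277/(-22283) - 190980)*(367634 + (-279 - 176)/(140 - 176)) = (427277*(-1/22283) - 190980)*(367634 - 455/(-36)) = (-427277/22283 - 190980)*(367634 - 1/36*(-455)) = -4256034617*(367634 + 455/36)/22283 = -4256034617/22283*13235279/36 = -56329805589653143/802188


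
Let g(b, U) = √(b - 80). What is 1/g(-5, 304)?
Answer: -I*√85/85 ≈ -0.10847*I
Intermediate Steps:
g(b, U) = √(-80 + b)
1/g(-5, 304) = 1/(√(-80 - 5)) = 1/(√(-85)) = 1/(I*√85) = -I*√85/85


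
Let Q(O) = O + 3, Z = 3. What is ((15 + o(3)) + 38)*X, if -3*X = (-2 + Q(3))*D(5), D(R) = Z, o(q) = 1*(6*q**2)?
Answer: -428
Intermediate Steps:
o(q) = 6*q**2
D(R) = 3
Q(O) = 3 + O
X = -4 (X = -(-2 + (3 + 3))*3/3 = -(-2 + 6)*3/3 = -4*3/3 = -1/3*12 = -4)
((15 + o(3)) + 38)*X = ((15 + 6*3**2) + 38)*(-4) = ((15 + 6*9) + 38)*(-4) = ((15 + 54) + 38)*(-4) = (69 + 38)*(-4) = 107*(-4) = -428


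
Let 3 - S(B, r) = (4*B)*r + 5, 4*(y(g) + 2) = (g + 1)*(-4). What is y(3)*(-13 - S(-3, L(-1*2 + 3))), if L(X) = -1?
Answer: -6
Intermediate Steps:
y(g) = -3 - g (y(g) = -2 + ((g + 1)*(-4))/4 = -2 + ((1 + g)*(-4))/4 = -2 + (-4 - 4*g)/4 = -2 + (-1 - g) = -3 - g)
S(B, r) = -2 - 4*B*r (S(B, r) = 3 - ((4*B)*r + 5) = 3 - (4*B*r + 5) = 3 - (5 + 4*B*r) = 3 + (-5 - 4*B*r) = -2 - 4*B*r)
y(3)*(-13 - S(-3, L(-1*2 + 3))) = (-3 - 1*3)*(-13 - (-2 - 4*(-3)*(-1))) = (-3 - 3)*(-13 - (-2 - 12)) = -6*(-13 - 1*(-14)) = -6*(-13 + 14) = -6*1 = -6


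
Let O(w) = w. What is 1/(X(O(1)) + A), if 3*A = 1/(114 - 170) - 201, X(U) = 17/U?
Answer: -168/8401 ≈ -0.019998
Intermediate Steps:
A = -11257/168 (A = (1/(114 - 170) - 201)/3 = (1/(-56) - 201)/3 = (-1/56 - 201)/3 = (⅓)*(-11257/56) = -11257/168 ≈ -67.006)
1/(X(O(1)) + A) = 1/(17/1 - 11257/168) = 1/(17*1 - 11257/168) = 1/(17 - 11257/168) = 1/(-8401/168) = -168/8401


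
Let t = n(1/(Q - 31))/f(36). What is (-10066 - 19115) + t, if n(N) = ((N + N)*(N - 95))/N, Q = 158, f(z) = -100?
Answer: -92643643/3175 ≈ -29179.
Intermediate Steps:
n(N) = -190 + 2*N (n(N) = ((2*N)*(-95 + N))/N = (2*N*(-95 + N))/N = -190 + 2*N)
t = 6032/3175 (t = (-190 + 2/(158 - 31))/(-100) = (-190 + 2/127)*(-1/100) = -24128/127*(-1/100) = 6032/3175 ≈ 1.8998)
(-10066 - 19115) + t = (-10066 - 19115) + 6032/3175 = -29181 + 6032/3175 = -92643643/3175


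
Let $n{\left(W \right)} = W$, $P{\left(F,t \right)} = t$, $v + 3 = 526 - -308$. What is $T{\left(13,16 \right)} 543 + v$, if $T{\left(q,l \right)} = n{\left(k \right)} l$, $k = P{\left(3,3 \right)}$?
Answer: $26895$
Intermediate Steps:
$v = 831$ ($v = -3 + \left(526 - -308\right) = -3 + \left(526 + 308\right) = -3 + 834 = 831$)
$k = 3$
$T{\left(q,l \right)} = 3 l$
$T{\left(13,16 \right)} 543 + v = 3 \cdot 16 \cdot 543 + 831 = 48 \cdot 543 + 831 = 26064 + 831 = 26895$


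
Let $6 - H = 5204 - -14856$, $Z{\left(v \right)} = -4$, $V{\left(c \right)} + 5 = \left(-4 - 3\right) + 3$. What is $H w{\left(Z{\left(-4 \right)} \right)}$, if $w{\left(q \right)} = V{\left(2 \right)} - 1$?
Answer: $200540$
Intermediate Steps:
$V{\left(c \right)} = -9$ ($V{\left(c \right)} = -5 + \left(\left(-4 - 3\right) + 3\right) = -5 + \left(-7 + 3\right) = -5 - 4 = -9$)
$H = -20054$ ($H = 6 - \left(5204 - -14856\right) = 6 - \left(5204 + 14856\right) = 6 - 20060 = -20054$)
$w{\left(q \right)} = -10$ ($w{\left(q \right)} = -9 - 1 = -10$)
$H w{\left(Z{\left(-4 \right)} \right)} = \left(-20054\right) \left(-10\right) = 200540$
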